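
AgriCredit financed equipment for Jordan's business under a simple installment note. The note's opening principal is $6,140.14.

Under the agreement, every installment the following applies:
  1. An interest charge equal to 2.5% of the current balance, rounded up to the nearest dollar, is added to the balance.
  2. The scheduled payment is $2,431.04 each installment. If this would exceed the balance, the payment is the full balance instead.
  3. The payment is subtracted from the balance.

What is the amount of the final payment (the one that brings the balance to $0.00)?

$1,568.06

Installment 1: opening $6,140.14; interest $154.00 → $6,294.14; payment $2,431.04; balance $3,863.10
Installment 2: opening $3,863.10; interest $97.00 → $3,960.10; payment $2,431.04; balance $1,529.06
Installment 3: opening $1,529.06; interest $39.00 → $1,568.06; payment $1,568.06; balance $0.00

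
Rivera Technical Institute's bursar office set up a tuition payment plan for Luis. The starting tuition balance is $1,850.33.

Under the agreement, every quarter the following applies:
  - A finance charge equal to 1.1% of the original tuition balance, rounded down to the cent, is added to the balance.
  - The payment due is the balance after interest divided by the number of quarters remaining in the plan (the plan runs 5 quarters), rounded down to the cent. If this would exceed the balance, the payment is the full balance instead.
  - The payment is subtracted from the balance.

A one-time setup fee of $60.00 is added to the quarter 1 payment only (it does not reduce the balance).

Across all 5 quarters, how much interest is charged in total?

# | Opening | Interest | Payment | Fee | End bal
1 | $1,850.33 | $20.35 | $374.13 | $60.00 | $1,496.55
2 | $1,496.55 | $20.35 | $379.22 | — | $1,137.68
3 | $1,137.68 | $20.35 | $386.01 | — | $772.02
4 | $772.02 | $20.35 | $396.18 | — | $396.19
5 | $396.19 | $20.35 | $416.54 | — | $0.00
Total interest: $20.35 + $20.35 + $20.35 + $20.35 + $20.35 = $101.75

$101.75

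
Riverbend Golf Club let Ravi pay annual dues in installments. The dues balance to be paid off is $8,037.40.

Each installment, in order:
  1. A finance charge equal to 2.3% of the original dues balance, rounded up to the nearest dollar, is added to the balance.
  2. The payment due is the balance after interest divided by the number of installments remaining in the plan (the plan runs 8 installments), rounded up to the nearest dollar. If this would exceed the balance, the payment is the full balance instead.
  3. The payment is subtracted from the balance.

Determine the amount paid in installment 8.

$1,506.40

Installment 1: $8,037.40 +$185.00 interest = $8,222.40; pay $1,028.00 → $7,194.40
Installment 2: $7,194.40 +$185.00 interest = $7,379.40; pay $1,055.00 → $6,324.40
Installment 3: $6,324.40 +$185.00 interest = $6,509.40; pay $1,085.00 → $5,424.40
Installment 4: $5,424.40 +$185.00 interest = $5,609.40; pay $1,122.00 → $4,487.40
Installment 5: $4,487.40 +$185.00 interest = $4,672.40; pay $1,169.00 → $3,503.40
Installment 6: $3,503.40 +$185.00 interest = $3,688.40; pay $1,230.00 → $2,458.40
Installment 7: $2,458.40 +$185.00 interest = $2,643.40; pay $1,322.00 → $1,321.40
Installment 8: $1,321.40 +$185.00 interest = $1,506.40; pay $1,506.40 → $0.00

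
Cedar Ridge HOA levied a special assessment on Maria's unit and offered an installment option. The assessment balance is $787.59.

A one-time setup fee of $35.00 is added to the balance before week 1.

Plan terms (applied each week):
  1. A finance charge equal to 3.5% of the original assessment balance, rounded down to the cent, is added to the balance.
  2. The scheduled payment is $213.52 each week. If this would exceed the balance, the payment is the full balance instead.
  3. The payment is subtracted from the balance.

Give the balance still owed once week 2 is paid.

Week 1: $822.59 +$27.56 interest = $850.15; pay $213.52 → $636.63
Week 2: $636.63 +$27.56 interest = $664.19; pay $213.52 → $450.67

$450.67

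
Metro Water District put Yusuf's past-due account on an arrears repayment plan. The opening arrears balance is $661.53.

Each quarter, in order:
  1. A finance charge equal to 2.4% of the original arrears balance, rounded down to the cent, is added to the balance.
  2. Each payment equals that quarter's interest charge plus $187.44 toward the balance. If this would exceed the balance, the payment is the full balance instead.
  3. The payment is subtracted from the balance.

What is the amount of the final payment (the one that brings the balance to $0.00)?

# | Opening | Interest | Payment | End bal
1 | $661.53 | $15.87 | $203.31 | $474.09
2 | $474.09 | $15.87 | $203.31 | $286.65
3 | $286.65 | $15.87 | $203.31 | $99.21
4 | $99.21 | $15.87 | $115.08 | $0.00

$115.08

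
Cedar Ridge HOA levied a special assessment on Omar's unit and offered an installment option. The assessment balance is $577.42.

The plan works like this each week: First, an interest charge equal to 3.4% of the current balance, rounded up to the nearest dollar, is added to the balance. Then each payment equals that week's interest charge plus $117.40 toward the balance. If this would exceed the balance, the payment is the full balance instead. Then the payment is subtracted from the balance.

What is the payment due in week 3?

$129.40

Week 1: opening $577.42; interest $20.00 → $597.42; payment $137.40; balance $460.02
Week 2: opening $460.02; interest $16.00 → $476.02; payment $133.40; balance $342.62
Week 3: opening $342.62; interest $12.00 → $354.62; payment $129.40; balance $225.22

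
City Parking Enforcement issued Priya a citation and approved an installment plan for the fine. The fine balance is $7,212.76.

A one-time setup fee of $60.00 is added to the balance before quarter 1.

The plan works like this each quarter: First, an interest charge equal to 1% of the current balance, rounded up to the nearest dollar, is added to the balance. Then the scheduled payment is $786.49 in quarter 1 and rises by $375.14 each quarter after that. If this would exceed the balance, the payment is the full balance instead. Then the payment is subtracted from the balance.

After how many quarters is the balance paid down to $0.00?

# | Opening | Interest | Payment | End bal
1 | $7,272.76 | $73.00 | $786.49 | $6,559.27
2 | $6,559.27 | $66.00 | $1,161.63 | $5,463.64
3 | $5,463.64 | $55.00 | $1,536.77 | $3,981.87
4 | $3,981.87 | $40.00 | $1,911.91 | $2,109.96
5 | $2,109.96 | $22.00 | $2,131.96 | $0.00
Balance reaches $0.00 in quarter 5.

5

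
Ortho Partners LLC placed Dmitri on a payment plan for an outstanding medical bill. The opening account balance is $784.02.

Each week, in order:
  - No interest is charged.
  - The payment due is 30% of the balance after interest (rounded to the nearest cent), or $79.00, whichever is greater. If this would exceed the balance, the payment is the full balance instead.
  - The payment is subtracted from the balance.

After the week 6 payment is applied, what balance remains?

# | Opening | Payment | End bal
1 | $784.02 | $235.21 | $548.81
2 | $548.81 | $164.64 | $384.17
3 | $384.17 | $115.25 | $268.92
4 | $268.92 | $80.68 | $188.24
5 | $188.24 | $79.00 | $109.24
6 | $109.24 | $79.00 | $30.24

$30.24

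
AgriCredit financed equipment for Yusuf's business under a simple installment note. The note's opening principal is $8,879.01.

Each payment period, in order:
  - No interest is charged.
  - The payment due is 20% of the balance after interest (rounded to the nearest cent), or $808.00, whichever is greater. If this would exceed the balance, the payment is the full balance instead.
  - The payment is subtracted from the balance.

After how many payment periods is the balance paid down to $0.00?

9

# | Opening | Payment | End bal
1 | $8,879.01 | $1,775.80 | $7,103.21
2 | $7,103.21 | $1,420.64 | $5,682.57
3 | $5,682.57 | $1,136.51 | $4,546.06
4 | $4,546.06 | $909.21 | $3,636.85
5 | $3,636.85 | $808.00 | $2,828.85
6 | $2,828.85 | $808.00 | $2,020.85
7 | $2,020.85 | $808.00 | $1,212.85
8 | $1,212.85 | $808.00 | $404.85
9 | $404.85 | $404.85 | $0.00
Balance reaches $0.00 in payment period 9.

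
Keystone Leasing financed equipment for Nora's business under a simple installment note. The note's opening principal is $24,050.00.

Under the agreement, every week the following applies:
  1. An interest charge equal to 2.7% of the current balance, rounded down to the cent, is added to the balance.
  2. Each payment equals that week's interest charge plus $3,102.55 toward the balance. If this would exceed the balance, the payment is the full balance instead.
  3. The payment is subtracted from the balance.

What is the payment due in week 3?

Week 1: opening $24,050.00; interest $649.35 → $24,699.35; payment $3,751.90; balance $20,947.45
Week 2: opening $20,947.45; interest $565.58 → $21,513.03; payment $3,668.13; balance $17,844.90
Week 3: opening $17,844.90; interest $481.81 → $18,326.71; payment $3,584.36; balance $14,742.35

$3,584.36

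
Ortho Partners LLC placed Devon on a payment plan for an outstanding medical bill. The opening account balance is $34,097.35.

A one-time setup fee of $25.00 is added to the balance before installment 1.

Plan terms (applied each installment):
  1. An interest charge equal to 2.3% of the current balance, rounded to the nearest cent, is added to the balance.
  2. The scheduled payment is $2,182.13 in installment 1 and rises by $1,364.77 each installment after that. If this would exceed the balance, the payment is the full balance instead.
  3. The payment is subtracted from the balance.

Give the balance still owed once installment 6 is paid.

$4,131.06

Installment 1: opening $34,122.35; interest $784.81 → $34,907.16; payment $2,182.13; balance $32,725.03
Installment 2: opening $32,725.03; interest $752.68 → $33,477.71; payment $3,546.90; balance $29,930.81
Installment 3: opening $29,930.81; interest $688.41 → $30,619.22; payment $4,911.67; balance $25,707.55
Installment 4: opening $25,707.55; interest $591.27 → $26,298.82; payment $6,276.44; balance $20,022.38
Installment 5: opening $20,022.38; interest $460.51 → $20,482.89; payment $7,641.21; balance $12,841.68
Installment 6: opening $12,841.68; interest $295.36 → $13,137.04; payment $9,005.98; balance $4,131.06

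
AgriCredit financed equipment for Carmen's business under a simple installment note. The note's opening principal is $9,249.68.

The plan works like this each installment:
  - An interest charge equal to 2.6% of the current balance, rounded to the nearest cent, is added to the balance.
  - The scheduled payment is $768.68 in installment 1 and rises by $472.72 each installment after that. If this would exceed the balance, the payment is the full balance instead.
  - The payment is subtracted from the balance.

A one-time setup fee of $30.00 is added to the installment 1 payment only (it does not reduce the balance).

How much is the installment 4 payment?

$2,186.84

Installment 1: opening $9,249.68; interest $240.49 → $9,490.17; payment $768.68 (+ $30.00 fee); balance $8,721.49
Installment 2: opening $8,721.49; interest $226.76 → $8,948.25; payment $1,241.40; balance $7,706.85
Installment 3: opening $7,706.85; interest $200.38 → $7,907.23; payment $1,714.12; balance $6,193.11
Installment 4: opening $6,193.11; interest $161.02 → $6,354.13; payment $2,186.84; balance $4,167.29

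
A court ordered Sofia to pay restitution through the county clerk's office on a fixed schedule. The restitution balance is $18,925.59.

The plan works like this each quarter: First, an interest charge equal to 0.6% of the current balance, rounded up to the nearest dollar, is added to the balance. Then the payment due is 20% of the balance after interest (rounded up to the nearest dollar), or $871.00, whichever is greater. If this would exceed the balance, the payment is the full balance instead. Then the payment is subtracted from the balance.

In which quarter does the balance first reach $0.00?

Quarter 1: $18,925.59 +$114.00 interest = $19,039.59; pay $3,808.00 → $15,231.59
Quarter 2: $15,231.59 +$92.00 interest = $15,323.59; pay $3,065.00 → $12,258.59
Quarter 3: $12,258.59 +$74.00 interest = $12,332.59; pay $2,467.00 → $9,865.59
Quarter 4: $9,865.59 +$60.00 interest = $9,925.59; pay $1,986.00 → $7,939.59
Quarter 5: $7,939.59 +$48.00 interest = $7,987.59; pay $1,598.00 → $6,389.59
Quarter 6: $6,389.59 +$39.00 interest = $6,428.59; pay $1,286.00 → $5,142.59
Quarter 7: $5,142.59 +$31.00 interest = $5,173.59; pay $1,035.00 → $4,138.59
Quarter 8: $4,138.59 +$25.00 interest = $4,163.59; pay $871.00 → $3,292.59
Quarter 9: $3,292.59 +$20.00 interest = $3,312.59; pay $871.00 → $2,441.59
Quarter 10: $2,441.59 +$15.00 interest = $2,456.59; pay $871.00 → $1,585.59
Quarter 11: $1,585.59 +$10.00 interest = $1,595.59; pay $871.00 → $724.59
Quarter 12: $724.59 +$5.00 interest = $729.59; pay $729.59 → $0.00
Balance reaches $0.00 in quarter 12.

12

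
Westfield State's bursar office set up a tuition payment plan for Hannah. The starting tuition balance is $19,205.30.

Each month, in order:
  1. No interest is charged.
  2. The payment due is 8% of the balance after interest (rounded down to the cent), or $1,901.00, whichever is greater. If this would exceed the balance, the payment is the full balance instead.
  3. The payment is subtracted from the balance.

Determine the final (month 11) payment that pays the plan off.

$195.30

Month 1: opening $19,205.30; payment $1,901.00; balance $17,304.30
Month 2: opening $17,304.30; payment $1,901.00; balance $15,403.30
Month 3: opening $15,403.30; payment $1,901.00; balance $13,502.30
Month 4: opening $13,502.30; payment $1,901.00; balance $11,601.30
Month 5: opening $11,601.30; payment $1,901.00; balance $9,700.30
Month 6: opening $9,700.30; payment $1,901.00; balance $7,799.30
Month 7: opening $7,799.30; payment $1,901.00; balance $5,898.30
Month 8: opening $5,898.30; payment $1,901.00; balance $3,997.30
Month 9: opening $3,997.30; payment $1,901.00; balance $2,096.30
Month 10: opening $2,096.30; payment $1,901.00; balance $195.30
Month 11: opening $195.30; payment $195.30; balance $0.00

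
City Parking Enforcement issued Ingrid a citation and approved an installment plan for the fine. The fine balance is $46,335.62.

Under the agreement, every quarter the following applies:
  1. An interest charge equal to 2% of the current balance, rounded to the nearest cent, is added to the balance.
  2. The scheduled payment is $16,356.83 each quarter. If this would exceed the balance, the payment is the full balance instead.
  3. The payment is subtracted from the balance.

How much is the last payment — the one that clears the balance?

$15,470.12

Quarter 1: opening $46,335.62; interest $926.71 → $47,262.33; payment $16,356.83; balance $30,905.50
Quarter 2: opening $30,905.50; interest $618.11 → $31,523.61; payment $16,356.83; balance $15,166.78
Quarter 3: opening $15,166.78; interest $303.34 → $15,470.12; payment $15,470.12; balance $0.00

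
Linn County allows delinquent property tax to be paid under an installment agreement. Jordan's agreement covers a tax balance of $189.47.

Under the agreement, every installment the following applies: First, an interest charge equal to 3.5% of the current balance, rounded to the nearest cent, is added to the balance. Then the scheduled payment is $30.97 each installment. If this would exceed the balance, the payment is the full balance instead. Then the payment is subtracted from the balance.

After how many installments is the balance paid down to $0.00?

8

Installment 1: $189.47 +$6.63 interest = $196.10; pay $30.97 → $165.13
Installment 2: $165.13 +$5.78 interest = $170.91; pay $30.97 → $139.94
Installment 3: $139.94 +$4.90 interest = $144.84; pay $30.97 → $113.87
Installment 4: $113.87 +$3.99 interest = $117.86; pay $30.97 → $86.89
Installment 5: $86.89 +$3.04 interest = $89.93; pay $30.97 → $58.96
Installment 6: $58.96 +$2.06 interest = $61.02; pay $30.97 → $30.05
Installment 7: $30.05 +$1.05 interest = $31.10; pay $30.97 → $0.13
Installment 8: $0.13 +$0.00 interest = $0.13; pay $0.13 → $0.00
Balance reaches $0.00 in installment 8.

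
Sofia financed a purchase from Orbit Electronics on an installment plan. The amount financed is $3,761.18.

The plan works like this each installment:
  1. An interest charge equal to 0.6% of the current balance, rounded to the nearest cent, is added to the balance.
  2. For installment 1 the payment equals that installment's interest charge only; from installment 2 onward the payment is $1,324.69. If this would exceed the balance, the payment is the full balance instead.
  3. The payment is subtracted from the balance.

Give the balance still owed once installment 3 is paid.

$1,149.12

# | Opening | Interest | Payment | End bal
1 | $3,761.18 | $22.57 | $22.57 | $3,761.18
2 | $3,761.18 | $22.57 | $1,324.69 | $2,459.06
3 | $2,459.06 | $14.75 | $1,324.69 | $1,149.12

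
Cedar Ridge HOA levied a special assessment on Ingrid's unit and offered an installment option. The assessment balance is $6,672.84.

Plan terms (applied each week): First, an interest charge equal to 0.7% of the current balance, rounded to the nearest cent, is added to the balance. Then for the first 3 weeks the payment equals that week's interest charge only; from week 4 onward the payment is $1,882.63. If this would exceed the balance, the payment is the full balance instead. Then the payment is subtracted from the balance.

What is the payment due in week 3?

Week 1: $6,672.84 +$46.71 interest = $6,719.55; pay $46.71 → $6,672.84
Week 2: $6,672.84 +$46.71 interest = $6,719.55; pay $46.71 → $6,672.84
Week 3: $6,672.84 +$46.71 interest = $6,719.55; pay $46.71 → $6,672.84

$46.71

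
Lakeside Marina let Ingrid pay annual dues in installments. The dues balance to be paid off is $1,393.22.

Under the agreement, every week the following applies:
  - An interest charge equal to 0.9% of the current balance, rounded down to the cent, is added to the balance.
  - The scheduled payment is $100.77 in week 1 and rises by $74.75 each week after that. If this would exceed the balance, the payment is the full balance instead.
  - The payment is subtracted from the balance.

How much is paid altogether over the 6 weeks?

Week 1: opening $1,393.22; interest $12.53 → $1,405.75; payment $100.77; balance $1,304.98
Week 2: opening $1,304.98; interest $11.74 → $1,316.72; payment $175.52; balance $1,141.20
Week 3: opening $1,141.20; interest $10.27 → $1,151.47; payment $250.27; balance $901.20
Week 4: opening $901.20; interest $8.11 → $909.31; payment $325.02; balance $584.29
Week 5: opening $584.29; interest $5.25 → $589.54; payment $399.77; balance $189.77
Week 6: opening $189.77; interest $1.70 → $191.47; payment $191.47; balance $0.00
Total paid: $1,442.82

$1,442.82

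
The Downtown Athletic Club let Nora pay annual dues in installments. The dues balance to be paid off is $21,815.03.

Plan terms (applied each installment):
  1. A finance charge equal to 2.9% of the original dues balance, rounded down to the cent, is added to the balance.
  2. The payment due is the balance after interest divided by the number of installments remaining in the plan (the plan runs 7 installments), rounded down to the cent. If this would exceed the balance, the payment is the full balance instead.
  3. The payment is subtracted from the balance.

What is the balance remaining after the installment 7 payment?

Installment 1: opening $21,815.03; interest $632.63 → $22,447.66; payment $3,206.80; balance $19,240.86
Installment 2: opening $19,240.86; interest $632.63 → $19,873.49; payment $3,312.24; balance $16,561.25
Installment 3: opening $16,561.25; interest $632.63 → $17,193.88; payment $3,438.77; balance $13,755.11
Installment 4: opening $13,755.11; interest $632.63 → $14,387.74; payment $3,596.93; balance $10,790.81
Installment 5: opening $10,790.81; interest $632.63 → $11,423.44; payment $3,807.81; balance $7,615.63
Installment 6: opening $7,615.63; interest $632.63 → $8,248.26; payment $4,124.13; balance $4,124.13
Installment 7: opening $4,124.13; interest $632.63 → $4,756.76; payment $4,756.76; balance $0.00

$0.00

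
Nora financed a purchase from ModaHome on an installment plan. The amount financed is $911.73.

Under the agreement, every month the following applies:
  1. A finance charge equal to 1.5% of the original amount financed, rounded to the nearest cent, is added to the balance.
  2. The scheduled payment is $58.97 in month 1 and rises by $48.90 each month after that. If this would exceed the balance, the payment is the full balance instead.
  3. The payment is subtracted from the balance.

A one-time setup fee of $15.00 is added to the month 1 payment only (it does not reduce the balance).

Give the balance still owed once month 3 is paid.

Month 1: opening $911.73; interest $13.68 → $925.41; payment $58.97 (+ $15.00 fee); balance $866.44
Month 2: opening $866.44; interest $13.68 → $880.12; payment $107.87; balance $772.25
Month 3: opening $772.25; interest $13.68 → $785.93; payment $156.77; balance $629.16

$629.16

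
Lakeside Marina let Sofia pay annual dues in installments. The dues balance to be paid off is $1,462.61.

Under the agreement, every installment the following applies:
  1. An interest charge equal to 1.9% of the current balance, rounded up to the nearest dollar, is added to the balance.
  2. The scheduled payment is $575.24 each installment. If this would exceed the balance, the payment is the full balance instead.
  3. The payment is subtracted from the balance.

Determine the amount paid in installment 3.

Installment 1: opening $1,462.61; interest $28.00 → $1,490.61; payment $575.24; balance $915.37
Installment 2: opening $915.37; interest $18.00 → $933.37; payment $575.24; balance $358.13
Installment 3: opening $358.13; interest $7.00 → $365.13; payment $365.13; balance $0.00

$365.13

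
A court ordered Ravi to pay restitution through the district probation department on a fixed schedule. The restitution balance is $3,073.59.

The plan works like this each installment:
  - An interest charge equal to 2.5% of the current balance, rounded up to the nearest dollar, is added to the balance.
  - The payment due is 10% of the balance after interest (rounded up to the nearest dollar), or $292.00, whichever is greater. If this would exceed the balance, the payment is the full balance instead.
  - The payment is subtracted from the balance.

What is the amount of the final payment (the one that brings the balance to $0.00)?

$80.59

Installment 1: $3,073.59 +$77.00 interest = $3,150.59; pay $316.00 → $2,834.59
Installment 2: $2,834.59 +$71.00 interest = $2,905.59; pay $292.00 → $2,613.59
Installment 3: $2,613.59 +$66.00 interest = $2,679.59; pay $292.00 → $2,387.59
Installment 4: $2,387.59 +$60.00 interest = $2,447.59; pay $292.00 → $2,155.59
Installment 5: $2,155.59 +$54.00 interest = $2,209.59; pay $292.00 → $1,917.59
Installment 6: $1,917.59 +$48.00 interest = $1,965.59; pay $292.00 → $1,673.59
Installment 7: $1,673.59 +$42.00 interest = $1,715.59; pay $292.00 → $1,423.59
Installment 8: $1,423.59 +$36.00 interest = $1,459.59; pay $292.00 → $1,167.59
Installment 9: $1,167.59 +$30.00 interest = $1,197.59; pay $292.00 → $905.59
Installment 10: $905.59 +$23.00 interest = $928.59; pay $292.00 → $636.59
Installment 11: $636.59 +$16.00 interest = $652.59; pay $292.00 → $360.59
Installment 12: $360.59 +$10.00 interest = $370.59; pay $292.00 → $78.59
Installment 13: $78.59 +$2.00 interest = $80.59; pay $80.59 → $0.00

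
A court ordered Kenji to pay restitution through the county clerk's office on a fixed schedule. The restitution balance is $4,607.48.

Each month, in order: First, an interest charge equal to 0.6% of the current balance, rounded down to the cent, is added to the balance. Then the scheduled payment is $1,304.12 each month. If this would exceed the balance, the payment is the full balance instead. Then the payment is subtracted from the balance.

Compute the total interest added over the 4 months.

Month 1: opening $4,607.48; interest $27.64 → $4,635.12; payment $1,304.12; balance $3,331.00
Month 2: opening $3,331.00; interest $19.98 → $3,350.98; payment $1,304.12; balance $2,046.86
Month 3: opening $2,046.86; interest $12.28 → $2,059.14; payment $1,304.12; balance $755.02
Month 4: opening $755.02; interest $4.53 → $759.55; payment $759.55; balance $0.00
Total interest: $27.64 + $19.98 + $12.28 + $4.53 = $64.43

$64.43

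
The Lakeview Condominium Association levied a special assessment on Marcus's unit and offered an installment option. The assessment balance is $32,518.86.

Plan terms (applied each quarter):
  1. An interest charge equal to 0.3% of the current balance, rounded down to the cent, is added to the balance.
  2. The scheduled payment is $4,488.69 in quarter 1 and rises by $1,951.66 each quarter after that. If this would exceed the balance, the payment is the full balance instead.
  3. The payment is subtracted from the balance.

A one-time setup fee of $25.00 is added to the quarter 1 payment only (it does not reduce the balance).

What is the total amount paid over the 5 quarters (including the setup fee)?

Quarter 1: opening $32,518.86; interest $97.55 → $32,616.41; payment $4,488.69 (+ $25.00 fee); balance $28,127.72
Quarter 2: opening $28,127.72; interest $84.38 → $28,212.10; payment $6,440.35; balance $21,771.75
Quarter 3: opening $21,771.75; interest $65.31 → $21,837.06; payment $8,392.01; balance $13,445.05
Quarter 4: opening $13,445.05; interest $40.33 → $13,485.38; payment $10,343.67; balance $3,141.71
Quarter 5: opening $3,141.71; interest $9.42 → $3,151.13; payment $3,151.13; balance $0.00
Total paid: $32,840.85

$32,840.85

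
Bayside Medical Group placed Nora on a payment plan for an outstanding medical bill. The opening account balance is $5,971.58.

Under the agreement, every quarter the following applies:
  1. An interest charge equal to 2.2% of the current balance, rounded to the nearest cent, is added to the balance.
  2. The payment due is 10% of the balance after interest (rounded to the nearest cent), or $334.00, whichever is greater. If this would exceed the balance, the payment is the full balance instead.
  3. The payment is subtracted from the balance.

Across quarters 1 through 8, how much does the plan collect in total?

$3,711.03

# | Opening | Interest | Payment | End bal
1 | $5,971.58 | $131.37 | $610.30 | $5,492.65
2 | $5,492.65 | $120.84 | $561.35 | $5,052.14
3 | $5,052.14 | $111.15 | $516.33 | $4,646.96
4 | $4,646.96 | $102.23 | $474.92 | $4,274.27
5 | $4,274.27 | $94.03 | $436.83 | $3,931.47
6 | $3,931.47 | $86.49 | $401.80 | $3,616.16
7 | $3,616.16 | $79.56 | $369.57 | $3,326.15
8 | $3,326.15 | $73.18 | $339.93 | $3,059.40
Total paid: $3,711.03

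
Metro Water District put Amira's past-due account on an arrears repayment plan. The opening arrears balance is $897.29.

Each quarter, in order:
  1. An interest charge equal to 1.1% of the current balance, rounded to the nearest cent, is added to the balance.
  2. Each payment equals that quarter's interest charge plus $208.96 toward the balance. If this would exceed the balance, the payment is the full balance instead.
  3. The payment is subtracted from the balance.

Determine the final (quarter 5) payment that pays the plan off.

$62.13

Quarter 1: opening $897.29; interest $9.87 → $907.16; payment $218.83; balance $688.33
Quarter 2: opening $688.33; interest $7.57 → $695.90; payment $216.53; balance $479.37
Quarter 3: opening $479.37; interest $5.27 → $484.64; payment $214.23; balance $270.41
Quarter 4: opening $270.41; interest $2.97 → $273.38; payment $211.93; balance $61.45
Quarter 5: opening $61.45; interest $0.68 → $62.13; payment $62.13; balance $0.00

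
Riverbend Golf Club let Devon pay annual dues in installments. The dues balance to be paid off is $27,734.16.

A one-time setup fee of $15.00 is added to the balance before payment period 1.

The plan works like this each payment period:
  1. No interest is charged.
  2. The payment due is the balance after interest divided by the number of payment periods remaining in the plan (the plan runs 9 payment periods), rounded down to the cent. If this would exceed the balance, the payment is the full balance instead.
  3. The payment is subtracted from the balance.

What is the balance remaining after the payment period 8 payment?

$3,083.24

Payment period 1: $27,749.16 − $3,083.24 → $24,665.92
Payment period 2: $24,665.92 − $3,083.24 → $21,582.68
Payment period 3: $21,582.68 − $3,083.24 → $18,499.44
Payment period 4: $18,499.44 − $3,083.24 → $15,416.20
Payment period 5: $15,416.20 − $3,083.24 → $12,332.96
Payment period 6: $12,332.96 − $3,083.24 → $9,249.72
Payment period 7: $9,249.72 − $3,083.24 → $6,166.48
Payment period 8: $6,166.48 − $3,083.24 → $3,083.24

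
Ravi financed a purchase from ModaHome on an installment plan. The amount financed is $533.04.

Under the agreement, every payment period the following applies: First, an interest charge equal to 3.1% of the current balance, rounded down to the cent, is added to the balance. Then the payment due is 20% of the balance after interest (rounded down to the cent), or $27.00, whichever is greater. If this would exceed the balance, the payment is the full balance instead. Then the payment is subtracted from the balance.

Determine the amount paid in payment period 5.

Payment period 1: opening $533.04; interest $16.52 → $549.56; payment $109.91; balance $439.65
Payment period 2: opening $439.65; interest $13.62 → $453.27; payment $90.65; balance $362.62
Payment period 3: opening $362.62; interest $11.24 → $373.86; payment $74.77; balance $299.09
Payment period 4: opening $299.09; interest $9.27 → $308.36; payment $61.67; balance $246.69
Payment period 5: opening $246.69; interest $7.64 → $254.33; payment $50.86; balance $203.47

$50.86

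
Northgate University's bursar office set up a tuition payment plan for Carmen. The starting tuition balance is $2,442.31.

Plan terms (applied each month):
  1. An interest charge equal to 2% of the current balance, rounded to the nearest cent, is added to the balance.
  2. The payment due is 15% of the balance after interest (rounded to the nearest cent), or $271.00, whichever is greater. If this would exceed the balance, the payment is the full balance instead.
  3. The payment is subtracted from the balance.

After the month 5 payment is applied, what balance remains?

Month 1: opening $2,442.31; interest $48.85 → $2,491.16; payment $373.67; balance $2,117.49
Month 2: opening $2,117.49; interest $42.35 → $2,159.84; payment $323.98; balance $1,835.86
Month 3: opening $1,835.86; interest $36.72 → $1,872.58; payment $280.89; balance $1,591.69
Month 4: opening $1,591.69; interest $31.83 → $1,623.52; payment $271.00; balance $1,352.52
Month 5: opening $1,352.52; interest $27.05 → $1,379.57; payment $271.00; balance $1,108.57

$1,108.57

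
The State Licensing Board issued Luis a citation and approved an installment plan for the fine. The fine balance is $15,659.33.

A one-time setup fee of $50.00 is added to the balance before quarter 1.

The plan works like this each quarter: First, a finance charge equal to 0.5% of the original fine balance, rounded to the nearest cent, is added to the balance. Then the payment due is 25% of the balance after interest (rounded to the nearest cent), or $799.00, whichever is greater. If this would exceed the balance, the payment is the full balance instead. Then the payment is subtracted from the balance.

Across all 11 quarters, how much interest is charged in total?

# | Opening | Interest | Payment | End bal
1 | $15,709.33 | $78.30 | $3,946.91 | $11,840.72
2 | $11,840.72 | $78.30 | $2,979.76 | $8,939.26
3 | $8,939.26 | $78.30 | $2,254.39 | $6,763.17
4 | $6,763.17 | $78.30 | $1,710.37 | $5,131.10
5 | $5,131.10 | $78.30 | $1,302.35 | $3,907.05
6 | $3,907.05 | $78.30 | $996.34 | $2,989.01
7 | $2,989.01 | $78.30 | $799.00 | $2,268.31
8 | $2,268.31 | $78.30 | $799.00 | $1,547.61
9 | $1,547.61 | $78.30 | $799.00 | $826.91
10 | $826.91 | $78.30 | $799.00 | $106.21
11 | $106.21 | $78.30 | $184.51 | $0.00
Total interest: $78.30 + $78.30 + $78.30 + $78.30 + $78.30 + $78.30 + $78.30 + $78.30 + $78.30 + $78.30 + $78.30 = $861.30

$861.30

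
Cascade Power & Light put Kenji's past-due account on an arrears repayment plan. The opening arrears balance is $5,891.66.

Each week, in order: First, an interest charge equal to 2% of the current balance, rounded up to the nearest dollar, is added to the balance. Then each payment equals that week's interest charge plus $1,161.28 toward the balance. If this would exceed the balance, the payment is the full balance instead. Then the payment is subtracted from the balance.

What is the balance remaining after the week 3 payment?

Week 1: opening $5,891.66; interest $118.00 → $6,009.66; payment $1,279.28; balance $4,730.38
Week 2: opening $4,730.38; interest $95.00 → $4,825.38; payment $1,256.28; balance $3,569.10
Week 3: opening $3,569.10; interest $72.00 → $3,641.10; payment $1,233.28; balance $2,407.82

$2,407.82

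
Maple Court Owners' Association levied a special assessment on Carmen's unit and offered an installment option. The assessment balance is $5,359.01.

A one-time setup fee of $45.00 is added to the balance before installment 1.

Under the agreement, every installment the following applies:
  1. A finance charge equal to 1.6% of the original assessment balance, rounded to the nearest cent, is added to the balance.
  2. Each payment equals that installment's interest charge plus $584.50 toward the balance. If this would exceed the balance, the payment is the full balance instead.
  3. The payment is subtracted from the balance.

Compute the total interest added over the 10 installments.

$857.40

# | Opening | Interest | Payment | End bal
1 | $5,404.01 | $85.74 | $670.24 | $4,819.51
2 | $4,819.51 | $85.74 | $670.24 | $4,235.01
3 | $4,235.01 | $85.74 | $670.24 | $3,650.51
4 | $3,650.51 | $85.74 | $670.24 | $3,066.01
5 | $3,066.01 | $85.74 | $670.24 | $2,481.51
6 | $2,481.51 | $85.74 | $670.24 | $1,897.01
7 | $1,897.01 | $85.74 | $670.24 | $1,312.51
8 | $1,312.51 | $85.74 | $670.24 | $728.01
9 | $728.01 | $85.74 | $670.24 | $143.51
10 | $143.51 | $85.74 | $229.25 | $0.00
Total interest: $85.74 + $85.74 + $85.74 + $85.74 + $85.74 + $85.74 + $85.74 + $85.74 + $85.74 + $85.74 = $857.40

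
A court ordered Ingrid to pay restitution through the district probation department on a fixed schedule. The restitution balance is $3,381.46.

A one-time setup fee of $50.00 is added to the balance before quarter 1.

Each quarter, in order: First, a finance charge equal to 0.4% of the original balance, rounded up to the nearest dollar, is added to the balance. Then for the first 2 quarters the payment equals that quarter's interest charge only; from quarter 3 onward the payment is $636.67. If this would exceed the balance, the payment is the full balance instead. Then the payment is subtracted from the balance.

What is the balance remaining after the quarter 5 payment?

# | Opening | Interest | Payment | End bal
1 | $3,431.46 | $14.00 | $14.00 | $3,431.46
2 | $3,431.46 | $14.00 | $14.00 | $3,431.46
3 | $3,431.46 | $14.00 | $636.67 | $2,808.79
4 | $2,808.79 | $14.00 | $636.67 | $2,186.12
5 | $2,186.12 | $14.00 | $636.67 | $1,563.45

$1,563.45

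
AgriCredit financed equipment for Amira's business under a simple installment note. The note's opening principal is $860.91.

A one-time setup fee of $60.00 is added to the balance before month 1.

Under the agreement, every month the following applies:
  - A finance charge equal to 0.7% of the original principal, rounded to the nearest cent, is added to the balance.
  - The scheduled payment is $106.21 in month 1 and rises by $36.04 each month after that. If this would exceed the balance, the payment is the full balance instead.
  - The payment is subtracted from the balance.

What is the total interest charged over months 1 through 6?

# | Opening | Interest | Payment | End bal
1 | $920.91 | $6.03 | $106.21 | $820.73
2 | $820.73 | $6.03 | $142.25 | $684.51
3 | $684.51 | $6.03 | $178.29 | $512.25
4 | $512.25 | $6.03 | $214.33 | $303.95
5 | $303.95 | $6.03 | $250.37 | $59.61
6 | $59.61 | $6.03 | $65.64 | $0.00
Total interest: $6.03 + $6.03 + $6.03 + $6.03 + $6.03 + $6.03 = $36.18

$36.18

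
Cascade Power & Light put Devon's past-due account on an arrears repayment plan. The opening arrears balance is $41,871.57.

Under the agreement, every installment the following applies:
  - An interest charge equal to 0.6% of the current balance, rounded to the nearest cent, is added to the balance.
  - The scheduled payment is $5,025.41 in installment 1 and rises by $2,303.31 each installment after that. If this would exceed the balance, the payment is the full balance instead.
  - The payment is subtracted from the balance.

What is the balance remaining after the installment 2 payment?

$29,991.25

Installment 1: opening $41,871.57; interest $251.23 → $42,122.80; payment $5,025.41; balance $37,097.39
Installment 2: opening $37,097.39; interest $222.58 → $37,319.97; payment $7,328.72; balance $29,991.25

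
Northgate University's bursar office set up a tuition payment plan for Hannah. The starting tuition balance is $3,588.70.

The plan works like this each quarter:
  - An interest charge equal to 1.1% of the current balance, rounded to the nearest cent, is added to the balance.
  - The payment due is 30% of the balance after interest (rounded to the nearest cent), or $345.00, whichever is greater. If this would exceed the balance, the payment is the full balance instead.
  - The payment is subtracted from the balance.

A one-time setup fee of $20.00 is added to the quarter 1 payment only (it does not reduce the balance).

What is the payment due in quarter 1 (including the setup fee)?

$1,108.45

# | Opening | Interest | Payment | Fee | End bal
1 | $3,588.70 | $39.48 | $1,088.45 | $20.00 | $2,539.73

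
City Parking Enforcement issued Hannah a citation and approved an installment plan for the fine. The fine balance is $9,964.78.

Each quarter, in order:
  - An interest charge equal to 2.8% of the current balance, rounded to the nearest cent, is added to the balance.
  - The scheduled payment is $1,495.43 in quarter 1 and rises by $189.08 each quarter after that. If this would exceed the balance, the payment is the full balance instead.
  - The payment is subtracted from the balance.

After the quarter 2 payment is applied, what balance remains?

$7,308.80

# | Opening | Interest | Payment | End bal
1 | $9,964.78 | $279.01 | $1,495.43 | $8,748.36
2 | $8,748.36 | $244.95 | $1,684.51 | $7,308.80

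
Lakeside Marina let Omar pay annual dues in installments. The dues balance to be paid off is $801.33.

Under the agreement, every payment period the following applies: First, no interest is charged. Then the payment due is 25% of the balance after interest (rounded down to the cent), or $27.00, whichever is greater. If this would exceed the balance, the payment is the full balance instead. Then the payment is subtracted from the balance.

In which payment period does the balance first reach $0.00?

Payment period 1: opening $801.33; payment $200.33; balance $601.00
Payment period 2: opening $601.00; payment $150.25; balance $450.75
Payment period 3: opening $450.75; payment $112.68; balance $338.07
Payment period 4: opening $338.07; payment $84.51; balance $253.56
Payment period 5: opening $253.56; payment $63.39; balance $190.17
Payment period 6: opening $190.17; payment $47.54; balance $142.63
Payment period 7: opening $142.63; payment $35.65; balance $106.98
Payment period 8: opening $106.98; payment $27.00; balance $79.98
Payment period 9: opening $79.98; payment $27.00; balance $52.98
Payment period 10: opening $52.98; payment $27.00; balance $25.98
Payment period 11: opening $25.98; payment $25.98; balance $0.00
Balance reaches $0.00 in payment period 11.

11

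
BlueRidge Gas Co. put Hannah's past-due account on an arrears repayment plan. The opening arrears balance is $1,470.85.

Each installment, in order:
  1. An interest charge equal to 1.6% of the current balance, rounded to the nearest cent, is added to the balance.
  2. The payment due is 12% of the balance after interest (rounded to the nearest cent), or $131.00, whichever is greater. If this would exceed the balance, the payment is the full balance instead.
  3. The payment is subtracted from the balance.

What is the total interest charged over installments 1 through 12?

Installment 1: opening $1,470.85; interest $23.53 → $1,494.38; payment $179.33; balance $1,315.05
Installment 2: opening $1,315.05; interest $21.04 → $1,336.09; payment $160.33; balance $1,175.76
Installment 3: opening $1,175.76; interest $18.81 → $1,194.57; payment $143.35; balance $1,051.22
Installment 4: opening $1,051.22; interest $16.82 → $1,068.04; payment $131.00; balance $937.04
Installment 5: opening $937.04; interest $14.99 → $952.03; payment $131.00; balance $821.03
Installment 6: opening $821.03; interest $13.14 → $834.17; payment $131.00; balance $703.17
Installment 7: opening $703.17; interest $11.25 → $714.42; payment $131.00; balance $583.42
Installment 8: opening $583.42; interest $9.33 → $592.75; payment $131.00; balance $461.75
Installment 9: opening $461.75; interest $7.39 → $469.14; payment $131.00; balance $338.14
Installment 10: opening $338.14; interest $5.41 → $343.55; payment $131.00; balance $212.55
Installment 11: opening $212.55; interest $3.40 → $215.95; payment $131.00; balance $84.95
Installment 12: opening $84.95; interest $1.36 → $86.31; payment $86.31; balance $0.00
Total interest: $23.53 + $21.04 + $18.81 + $16.82 + $14.99 + $13.14 + $11.25 + $9.33 + $7.39 + $5.41 + $3.40 + $1.36 = $146.47

$146.47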